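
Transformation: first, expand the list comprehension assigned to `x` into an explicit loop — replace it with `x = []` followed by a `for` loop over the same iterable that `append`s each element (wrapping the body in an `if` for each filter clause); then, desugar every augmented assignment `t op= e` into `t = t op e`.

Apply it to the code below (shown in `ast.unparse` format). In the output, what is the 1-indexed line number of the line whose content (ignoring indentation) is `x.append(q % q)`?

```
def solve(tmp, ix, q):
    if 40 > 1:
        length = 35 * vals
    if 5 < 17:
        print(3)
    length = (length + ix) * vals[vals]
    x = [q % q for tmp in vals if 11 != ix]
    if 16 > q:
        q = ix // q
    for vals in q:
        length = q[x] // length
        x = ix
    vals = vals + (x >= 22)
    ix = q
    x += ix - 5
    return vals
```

10

Transformed code:
def solve(tmp, ix, q):
    if 40 > 1:
        length = 35 * vals
    if 5 < 17:
        print(3)
    length = (length + ix) * vals[vals]
    x = []
    for tmp in vals:
        if 11 != ix:
            x.append(q % q)
    if 16 > q:
        q = ix // q
    for vals in q:
        length = q[x] // length
        x = ix
    vals = vals + (x >= 22)
    ix = q
    x = x + (ix - 5)
    return vals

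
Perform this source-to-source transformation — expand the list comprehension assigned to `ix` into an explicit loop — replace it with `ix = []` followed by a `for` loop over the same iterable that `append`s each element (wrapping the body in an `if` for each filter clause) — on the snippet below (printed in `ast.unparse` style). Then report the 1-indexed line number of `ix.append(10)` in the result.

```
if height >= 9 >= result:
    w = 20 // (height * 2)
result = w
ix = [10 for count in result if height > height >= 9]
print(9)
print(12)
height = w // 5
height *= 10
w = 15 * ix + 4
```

Transformed code:
if height >= 9 >= result:
    w = 20 // (height * 2)
result = w
ix = []
for count in result:
    if height > height >= 9:
        ix.append(10)
print(9)
print(12)
height = w // 5
height *= 10
w = 15 * ix + 4

7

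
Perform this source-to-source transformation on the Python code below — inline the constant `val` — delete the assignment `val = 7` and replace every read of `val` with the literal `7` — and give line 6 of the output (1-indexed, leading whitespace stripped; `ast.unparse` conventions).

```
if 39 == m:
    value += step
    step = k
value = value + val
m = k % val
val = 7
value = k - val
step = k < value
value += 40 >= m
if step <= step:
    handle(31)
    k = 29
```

Transformed code:
if 39 == m:
    value += step
    step = k
value = value + 7
m = k % 7
value = k - 7
step = k < value
value += 40 >= m
if step <= step:
    handle(31)
    k = 29

value = k - 7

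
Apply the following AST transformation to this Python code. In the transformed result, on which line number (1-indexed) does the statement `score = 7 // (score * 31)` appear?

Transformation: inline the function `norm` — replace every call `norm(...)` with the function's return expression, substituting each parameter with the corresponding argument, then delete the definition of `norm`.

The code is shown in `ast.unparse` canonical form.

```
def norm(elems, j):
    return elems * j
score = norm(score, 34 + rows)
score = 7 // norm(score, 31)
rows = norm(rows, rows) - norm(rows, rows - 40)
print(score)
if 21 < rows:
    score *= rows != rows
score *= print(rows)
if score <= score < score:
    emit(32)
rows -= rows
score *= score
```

Transformed code:
score = score * (34 + rows)
score = 7 // (score * 31)
rows = rows * rows - rows * (rows - 40)
print(score)
if 21 < rows:
    score *= rows != rows
score *= print(rows)
if score <= score < score:
    emit(32)
rows -= rows
score *= score

2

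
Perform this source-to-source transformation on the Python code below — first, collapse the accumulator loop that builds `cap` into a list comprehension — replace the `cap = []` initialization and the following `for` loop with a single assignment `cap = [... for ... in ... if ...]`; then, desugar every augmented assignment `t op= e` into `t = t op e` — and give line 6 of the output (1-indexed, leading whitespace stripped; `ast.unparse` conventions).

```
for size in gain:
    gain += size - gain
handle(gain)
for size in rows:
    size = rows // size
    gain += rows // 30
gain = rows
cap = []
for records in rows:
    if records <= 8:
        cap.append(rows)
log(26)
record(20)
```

Transformed code:
for size in gain:
    gain = gain + (size - gain)
handle(gain)
for size in rows:
    size = rows // size
    gain = gain + rows // 30
gain = rows
cap = [rows for records in rows if records <= 8]
log(26)
record(20)

gain = gain + rows // 30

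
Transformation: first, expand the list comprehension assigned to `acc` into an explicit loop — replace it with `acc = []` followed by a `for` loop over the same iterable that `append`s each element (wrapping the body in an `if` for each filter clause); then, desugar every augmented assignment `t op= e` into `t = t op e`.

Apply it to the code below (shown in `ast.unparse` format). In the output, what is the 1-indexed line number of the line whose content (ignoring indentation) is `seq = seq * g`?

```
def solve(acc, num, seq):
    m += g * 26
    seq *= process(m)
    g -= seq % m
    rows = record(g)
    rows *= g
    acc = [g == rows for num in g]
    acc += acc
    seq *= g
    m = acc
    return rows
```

Transformed code:
def solve(acc, num, seq):
    m = m + g * 26
    seq = seq * process(m)
    g = g - seq % m
    rows = record(g)
    rows = rows * g
    acc = []
    for num in g:
        acc.append(g == rows)
    acc = acc + acc
    seq = seq * g
    m = acc
    return rows

11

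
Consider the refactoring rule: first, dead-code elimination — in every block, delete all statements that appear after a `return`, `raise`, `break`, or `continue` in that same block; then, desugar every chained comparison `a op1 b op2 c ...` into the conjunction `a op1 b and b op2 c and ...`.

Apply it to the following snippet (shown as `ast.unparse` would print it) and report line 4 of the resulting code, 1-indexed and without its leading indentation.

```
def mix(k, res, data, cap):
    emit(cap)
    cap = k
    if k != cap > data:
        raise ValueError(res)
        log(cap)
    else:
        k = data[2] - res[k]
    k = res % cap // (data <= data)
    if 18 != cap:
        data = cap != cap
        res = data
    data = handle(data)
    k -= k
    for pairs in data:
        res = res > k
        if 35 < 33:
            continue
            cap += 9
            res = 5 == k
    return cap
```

Transformed code:
def mix(k, res, data, cap):
    emit(cap)
    cap = k
    if k != cap and cap > data:
        raise ValueError(res)
    else:
        k = data[2] - res[k]
    k = res % cap // (data <= data)
    if 18 != cap:
        data = cap != cap
        res = data
    data = handle(data)
    k -= k
    for pairs in data:
        res = res > k
        if 35 < 33:
            continue
    return cap

if k != cap and cap > data:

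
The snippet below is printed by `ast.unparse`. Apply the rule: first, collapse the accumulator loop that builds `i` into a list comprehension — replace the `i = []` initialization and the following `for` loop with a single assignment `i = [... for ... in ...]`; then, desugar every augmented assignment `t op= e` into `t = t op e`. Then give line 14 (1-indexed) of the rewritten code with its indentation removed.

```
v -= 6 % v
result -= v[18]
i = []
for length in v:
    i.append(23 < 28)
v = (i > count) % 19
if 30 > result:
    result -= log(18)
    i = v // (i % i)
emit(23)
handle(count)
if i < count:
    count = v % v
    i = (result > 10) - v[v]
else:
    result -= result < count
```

result = result - (result < count)

Transformed code:
v = v - 6 % v
result = result - v[18]
i = [23 < 28 for length in v]
v = (i > count) % 19
if 30 > result:
    result = result - log(18)
    i = v // (i % i)
emit(23)
handle(count)
if i < count:
    count = v % v
    i = (result > 10) - v[v]
else:
    result = result - (result < count)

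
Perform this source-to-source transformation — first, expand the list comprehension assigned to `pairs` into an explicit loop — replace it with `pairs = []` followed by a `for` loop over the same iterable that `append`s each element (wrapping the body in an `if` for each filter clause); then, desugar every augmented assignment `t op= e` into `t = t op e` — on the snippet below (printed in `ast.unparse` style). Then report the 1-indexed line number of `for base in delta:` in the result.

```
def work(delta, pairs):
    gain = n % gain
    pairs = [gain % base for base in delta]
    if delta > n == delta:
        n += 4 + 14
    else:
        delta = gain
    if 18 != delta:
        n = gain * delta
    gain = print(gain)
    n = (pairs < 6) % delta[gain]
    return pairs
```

Transformed code:
def work(delta, pairs):
    gain = n % gain
    pairs = []
    for base in delta:
        pairs.append(gain % base)
    if delta > n == delta:
        n = n + (4 + 14)
    else:
        delta = gain
    if 18 != delta:
        n = gain * delta
    gain = print(gain)
    n = (pairs < 6) % delta[gain]
    return pairs

4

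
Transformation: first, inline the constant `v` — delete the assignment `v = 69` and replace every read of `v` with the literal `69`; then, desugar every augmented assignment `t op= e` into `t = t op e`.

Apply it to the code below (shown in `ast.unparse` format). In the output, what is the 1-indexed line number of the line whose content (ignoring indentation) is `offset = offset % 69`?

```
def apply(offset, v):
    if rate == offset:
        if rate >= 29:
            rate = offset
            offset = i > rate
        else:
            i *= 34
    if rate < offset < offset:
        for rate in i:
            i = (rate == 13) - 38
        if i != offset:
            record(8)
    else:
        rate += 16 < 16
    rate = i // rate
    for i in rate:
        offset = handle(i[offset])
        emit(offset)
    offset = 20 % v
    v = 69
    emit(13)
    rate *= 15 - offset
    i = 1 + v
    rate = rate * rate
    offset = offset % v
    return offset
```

24

Transformed code:
def apply(offset, v):
    if rate == offset:
        if rate >= 29:
            rate = offset
            offset = i > rate
        else:
            i = i * 34
    if rate < offset < offset:
        for rate in i:
            i = (rate == 13) - 38
        if i != offset:
            record(8)
    else:
        rate = rate + (16 < 16)
    rate = i // rate
    for i in rate:
        offset = handle(i[offset])
        emit(offset)
    offset = 20 % 69
    emit(13)
    rate = rate * (15 - offset)
    i = 1 + 69
    rate = rate * rate
    offset = offset % 69
    return offset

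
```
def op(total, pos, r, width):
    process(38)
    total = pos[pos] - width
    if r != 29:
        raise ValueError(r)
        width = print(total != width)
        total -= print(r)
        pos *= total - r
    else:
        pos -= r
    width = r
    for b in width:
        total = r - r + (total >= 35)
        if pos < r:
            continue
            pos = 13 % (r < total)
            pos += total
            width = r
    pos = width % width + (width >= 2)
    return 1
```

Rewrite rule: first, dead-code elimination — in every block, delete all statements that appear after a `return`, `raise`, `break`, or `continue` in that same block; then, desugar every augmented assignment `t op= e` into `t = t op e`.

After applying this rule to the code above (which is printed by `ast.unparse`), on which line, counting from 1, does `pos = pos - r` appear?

Transformed code:
def op(total, pos, r, width):
    process(38)
    total = pos[pos] - width
    if r != 29:
        raise ValueError(r)
    else:
        pos = pos - r
    width = r
    for b in width:
        total = r - r + (total >= 35)
        if pos < r:
            continue
    pos = width % width + (width >= 2)
    return 1

7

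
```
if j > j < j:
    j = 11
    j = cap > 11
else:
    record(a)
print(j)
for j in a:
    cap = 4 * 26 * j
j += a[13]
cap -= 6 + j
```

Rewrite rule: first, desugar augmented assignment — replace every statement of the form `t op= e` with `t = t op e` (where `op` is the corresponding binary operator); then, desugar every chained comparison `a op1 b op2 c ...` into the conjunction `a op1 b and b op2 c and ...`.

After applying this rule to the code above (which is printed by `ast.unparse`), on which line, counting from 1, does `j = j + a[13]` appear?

Transformed code:
if j > j and j < j:
    j = 11
    j = cap > 11
else:
    record(a)
print(j)
for j in a:
    cap = 4 * 26 * j
j = j + a[13]
cap = cap - (6 + j)

9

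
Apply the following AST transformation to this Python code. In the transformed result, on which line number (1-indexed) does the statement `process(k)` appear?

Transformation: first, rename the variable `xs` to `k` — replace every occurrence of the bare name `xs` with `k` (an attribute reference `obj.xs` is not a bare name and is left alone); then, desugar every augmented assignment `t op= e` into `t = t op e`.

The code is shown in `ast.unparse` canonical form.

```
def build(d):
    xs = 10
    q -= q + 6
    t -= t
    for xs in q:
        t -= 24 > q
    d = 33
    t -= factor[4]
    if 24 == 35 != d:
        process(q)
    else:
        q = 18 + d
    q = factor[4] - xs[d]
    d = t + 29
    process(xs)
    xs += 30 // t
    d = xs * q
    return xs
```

15

Transformed code:
def build(d):
    k = 10
    q = q - (q + 6)
    t = t - t
    for k in q:
        t = t - (24 > q)
    d = 33
    t = t - factor[4]
    if 24 == 35 != d:
        process(q)
    else:
        q = 18 + d
    q = factor[4] - k[d]
    d = t + 29
    process(k)
    k = k + 30 // t
    d = k * q
    return k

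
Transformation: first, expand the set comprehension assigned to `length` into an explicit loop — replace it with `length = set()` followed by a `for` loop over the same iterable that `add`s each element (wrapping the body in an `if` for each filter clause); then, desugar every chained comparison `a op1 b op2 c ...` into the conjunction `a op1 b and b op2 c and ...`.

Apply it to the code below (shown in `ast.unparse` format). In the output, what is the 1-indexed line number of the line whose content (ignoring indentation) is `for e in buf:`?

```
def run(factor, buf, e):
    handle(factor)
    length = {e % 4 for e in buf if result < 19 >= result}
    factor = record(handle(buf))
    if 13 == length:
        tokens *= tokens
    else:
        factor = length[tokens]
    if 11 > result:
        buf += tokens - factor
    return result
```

Transformed code:
def run(factor, buf, e):
    handle(factor)
    length = set()
    for e in buf:
        if result < 19 and 19 >= result:
            length.add(e % 4)
    factor = record(handle(buf))
    if 13 == length:
        tokens *= tokens
    else:
        factor = length[tokens]
    if 11 > result:
        buf += tokens - factor
    return result

4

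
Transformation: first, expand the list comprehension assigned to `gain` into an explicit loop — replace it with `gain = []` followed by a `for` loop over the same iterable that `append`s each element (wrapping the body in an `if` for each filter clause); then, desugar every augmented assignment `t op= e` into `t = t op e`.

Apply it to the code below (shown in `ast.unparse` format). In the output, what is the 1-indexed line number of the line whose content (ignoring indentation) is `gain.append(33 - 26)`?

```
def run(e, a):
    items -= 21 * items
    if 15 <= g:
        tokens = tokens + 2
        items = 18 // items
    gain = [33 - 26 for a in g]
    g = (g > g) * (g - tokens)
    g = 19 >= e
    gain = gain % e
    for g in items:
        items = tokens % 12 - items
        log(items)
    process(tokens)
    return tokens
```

Transformed code:
def run(e, a):
    items = items - 21 * items
    if 15 <= g:
        tokens = tokens + 2
        items = 18 // items
    gain = []
    for a in g:
        gain.append(33 - 26)
    g = (g > g) * (g - tokens)
    g = 19 >= e
    gain = gain % e
    for g in items:
        items = tokens % 12 - items
        log(items)
    process(tokens)
    return tokens

8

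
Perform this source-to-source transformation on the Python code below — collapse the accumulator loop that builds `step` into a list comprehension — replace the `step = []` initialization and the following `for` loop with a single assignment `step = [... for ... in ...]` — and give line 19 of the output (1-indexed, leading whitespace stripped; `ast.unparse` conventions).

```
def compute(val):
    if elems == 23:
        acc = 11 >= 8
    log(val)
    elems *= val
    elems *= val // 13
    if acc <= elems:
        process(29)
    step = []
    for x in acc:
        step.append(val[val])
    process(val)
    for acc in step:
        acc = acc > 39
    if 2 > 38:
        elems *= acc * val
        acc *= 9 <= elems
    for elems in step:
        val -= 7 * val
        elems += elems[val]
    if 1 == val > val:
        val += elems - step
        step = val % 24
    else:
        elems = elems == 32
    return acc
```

if 1 == val > val:

Transformed code:
def compute(val):
    if elems == 23:
        acc = 11 >= 8
    log(val)
    elems *= val
    elems *= val // 13
    if acc <= elems:
        process(29)
    step = [val[val] for x in acc]
    process(val)
    for acc in step:
        acc = acc > 39
    if 2 > 38:
        elems *= acc * val
        acc *= 9 <= elems
    for elems in step:
        val -= 7 * val
        elems += elems[val]
    if 1 == val > val:
        val += elems - step
        step = val % 24
    else:
        elems = elems == 32
    return acc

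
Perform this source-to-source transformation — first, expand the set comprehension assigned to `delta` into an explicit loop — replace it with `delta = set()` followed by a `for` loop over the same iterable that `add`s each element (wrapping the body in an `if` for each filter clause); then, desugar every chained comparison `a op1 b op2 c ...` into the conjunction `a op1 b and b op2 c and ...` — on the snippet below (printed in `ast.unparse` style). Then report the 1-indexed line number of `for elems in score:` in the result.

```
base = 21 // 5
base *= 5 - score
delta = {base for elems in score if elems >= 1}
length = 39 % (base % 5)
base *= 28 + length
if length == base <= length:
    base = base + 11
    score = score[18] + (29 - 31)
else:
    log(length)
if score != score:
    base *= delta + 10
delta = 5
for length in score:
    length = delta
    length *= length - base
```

4

Transformed code:
base = 21 // 5
base *= 5 - score
delta = set()
for elems in score:
    if elems >= 1:
        delta.add(base)
length = 39 % (base % 5)
base *= 28 + length
if length == base and base <= length:
    base = base + 11
    score = score[18] + (29 - 31)
else:
    log(length)
if score != score:
    base *= delta + 10
delta = 5
for length in score:
    length = delta
    length *= length - base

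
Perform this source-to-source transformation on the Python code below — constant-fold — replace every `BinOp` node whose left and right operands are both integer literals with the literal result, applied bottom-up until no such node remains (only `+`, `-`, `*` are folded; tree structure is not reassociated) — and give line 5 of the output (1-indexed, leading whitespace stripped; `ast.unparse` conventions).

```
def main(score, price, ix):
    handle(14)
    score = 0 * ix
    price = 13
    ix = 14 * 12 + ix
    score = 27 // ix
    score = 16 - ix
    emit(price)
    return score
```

Transformed code:
def main(score, price, ix):
    handle(14)
    score = 0 * ix
    price = 13
    ix = 168 + ix
    score = 27 // ix
    score = 16 - ix
    emit(price)
    return score

ix = 168 + ix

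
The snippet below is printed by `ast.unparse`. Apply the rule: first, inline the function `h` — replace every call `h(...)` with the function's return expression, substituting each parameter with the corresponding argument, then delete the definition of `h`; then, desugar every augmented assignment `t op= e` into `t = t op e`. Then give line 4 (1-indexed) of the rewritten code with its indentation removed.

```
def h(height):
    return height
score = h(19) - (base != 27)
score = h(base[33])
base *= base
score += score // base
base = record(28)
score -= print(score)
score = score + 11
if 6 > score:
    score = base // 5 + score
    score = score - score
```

score = score + score // base

Transformed code:
score = 19 - (base != 27)
score = base[33]
base = base * base
score = score + score // base
base = record(28)
score = score - print(score)
score = score + 11
if 6 > score:
    score = base // 5 + score
    score = score - score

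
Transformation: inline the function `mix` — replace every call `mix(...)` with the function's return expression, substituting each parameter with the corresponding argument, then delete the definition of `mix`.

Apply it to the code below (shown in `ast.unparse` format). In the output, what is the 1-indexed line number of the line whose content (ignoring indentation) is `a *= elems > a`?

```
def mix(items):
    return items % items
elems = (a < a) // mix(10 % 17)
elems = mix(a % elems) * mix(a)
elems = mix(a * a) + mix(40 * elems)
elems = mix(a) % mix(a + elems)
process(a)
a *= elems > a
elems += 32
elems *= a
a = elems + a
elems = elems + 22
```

Transformed code:
elems = (a < a) // (10 % 17 % (10 % 17))
elems = a % elems % (a % elems) * (a % a)
elems = a * a % (a * a) + 40 * elems % (40 * elems)
elems = a % a % ((a + elems) % (a + elems))
process(a)
a *= elems > a
elems += 32
elems *= a
a = elems + a
elems = elems + 22

6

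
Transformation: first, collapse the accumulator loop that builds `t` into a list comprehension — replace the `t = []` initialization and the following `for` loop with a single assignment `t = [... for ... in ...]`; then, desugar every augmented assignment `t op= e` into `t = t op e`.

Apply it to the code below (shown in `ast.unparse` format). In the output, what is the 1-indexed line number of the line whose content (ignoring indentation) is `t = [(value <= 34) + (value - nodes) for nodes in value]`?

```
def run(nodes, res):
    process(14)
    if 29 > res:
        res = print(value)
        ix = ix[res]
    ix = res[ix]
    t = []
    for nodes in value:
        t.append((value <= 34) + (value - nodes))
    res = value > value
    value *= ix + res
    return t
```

7

Transformed code:
def run(nodes, res):
    process(14)
    if 29 > res:
        res = print(value)
        ix = ix[res]
    ix = res[ix]
    t = [(value <= 34) + (value - nodes) for nodes in value]
    res = value > value
    value = value * (ix + res)
    return t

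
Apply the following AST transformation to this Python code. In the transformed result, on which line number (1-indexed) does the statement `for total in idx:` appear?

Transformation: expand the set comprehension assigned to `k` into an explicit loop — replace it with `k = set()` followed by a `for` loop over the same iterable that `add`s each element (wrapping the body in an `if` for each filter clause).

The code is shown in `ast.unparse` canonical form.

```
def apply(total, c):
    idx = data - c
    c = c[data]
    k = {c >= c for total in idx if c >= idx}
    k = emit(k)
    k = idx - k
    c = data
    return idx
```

Transformed code:
def apply(total, c):
    idx = data - c
    c = c[data]
    k = set()
    for total in idx:
        if c >= idx:
            k.add(c >= c)
    k = emit(k)
    k = idx - k
    c = data
    return idx

5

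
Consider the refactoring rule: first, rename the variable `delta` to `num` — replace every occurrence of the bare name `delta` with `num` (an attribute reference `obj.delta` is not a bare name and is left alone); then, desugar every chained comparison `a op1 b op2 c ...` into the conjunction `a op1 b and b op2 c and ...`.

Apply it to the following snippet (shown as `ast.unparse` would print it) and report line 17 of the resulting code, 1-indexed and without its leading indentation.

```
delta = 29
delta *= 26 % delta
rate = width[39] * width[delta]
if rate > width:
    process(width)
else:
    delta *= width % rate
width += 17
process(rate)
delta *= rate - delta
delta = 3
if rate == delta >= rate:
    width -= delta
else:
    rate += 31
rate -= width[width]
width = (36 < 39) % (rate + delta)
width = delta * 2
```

width = (36 < 39) % (rate + num)

Transformed code:
num = 29
num *= 26 % num
rate = width[39] * width[num]
if rate > width:
    process(width)
else:
    num *= width % rate
width += 17
process(rate)
num *= rate - num
num = 3
if rate == num and num >= rate:
    width -= num
else:
    rate += 31
rate -= width[width]
width = (36 < 39) % (rate + num)
width = num * 2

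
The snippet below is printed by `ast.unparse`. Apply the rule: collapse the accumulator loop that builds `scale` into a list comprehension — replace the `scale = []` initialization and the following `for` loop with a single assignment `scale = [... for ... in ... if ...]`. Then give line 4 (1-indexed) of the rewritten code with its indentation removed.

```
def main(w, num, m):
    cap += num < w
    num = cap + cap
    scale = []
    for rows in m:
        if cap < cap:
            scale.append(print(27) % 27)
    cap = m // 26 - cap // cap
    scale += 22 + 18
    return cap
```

Transformed code:
def main(w, num, m):
    cap += num < w
    num = cap + cap
    scale = [print(27) % 27 for rows in m if cap < cap]
    cap = m // 26 - cap // cap
    scale += 22 + 18
    return cap

scale = [print(27) % 27 for rows in m if cap < cap]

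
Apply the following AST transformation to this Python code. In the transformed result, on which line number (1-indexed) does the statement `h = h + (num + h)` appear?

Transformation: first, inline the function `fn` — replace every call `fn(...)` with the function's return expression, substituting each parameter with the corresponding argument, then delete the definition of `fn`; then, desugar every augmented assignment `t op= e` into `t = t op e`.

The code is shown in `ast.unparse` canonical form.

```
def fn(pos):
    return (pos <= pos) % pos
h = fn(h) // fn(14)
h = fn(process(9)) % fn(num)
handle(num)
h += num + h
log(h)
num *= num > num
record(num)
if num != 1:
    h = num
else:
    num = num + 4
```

4

Transformed code:
h = (h <= h) % h // ((14 <= 14) % 14)
h = (process(9) <= process(9)) % process(9) % ((num <= num) % num)
handle(num)
h = h + (num + h)
log(h)
num = num * (num > num)
record(num)
if num != 1:
    h = num
else:
    num = num + 4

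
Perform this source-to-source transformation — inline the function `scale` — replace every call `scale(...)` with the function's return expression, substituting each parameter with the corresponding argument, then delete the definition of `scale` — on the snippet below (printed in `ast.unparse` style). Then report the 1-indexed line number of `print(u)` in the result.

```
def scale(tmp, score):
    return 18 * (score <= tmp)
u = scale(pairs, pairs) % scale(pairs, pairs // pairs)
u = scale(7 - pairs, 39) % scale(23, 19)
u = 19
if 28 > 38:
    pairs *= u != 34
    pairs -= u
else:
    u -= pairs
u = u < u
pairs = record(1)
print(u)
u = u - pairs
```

11

Transformed code:
u = 18 * (pairs <= pairs) % (18 * (pairs // pairs <= pairs))
u = 18 * (39 <= 7 - pairs) % (18 * (19 <= 23))
u = 19
if 28 > 38:
    pairs *= u != 34
    pairs -= u
else:
    u -= pairs
u = u < u
pairs = record(1)
print(u)
u = u - pairs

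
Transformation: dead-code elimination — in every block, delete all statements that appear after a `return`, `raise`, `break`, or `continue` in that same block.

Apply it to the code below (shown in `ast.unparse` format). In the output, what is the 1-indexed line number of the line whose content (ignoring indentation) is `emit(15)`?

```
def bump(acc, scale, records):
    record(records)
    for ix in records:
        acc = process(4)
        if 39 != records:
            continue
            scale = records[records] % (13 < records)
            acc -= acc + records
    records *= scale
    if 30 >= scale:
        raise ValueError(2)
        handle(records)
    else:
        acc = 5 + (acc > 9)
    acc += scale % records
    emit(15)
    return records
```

13

Transformed code:
def bump(acc, scale, records):
    record(records)
    for ix in records:
        acc = process(4)
        if 39 != records:
            continue
    records *= scale
    if 30 >= scale:
        raise ValueError(2)
    else:
        acc = 5 + (acc > 9)
    acc += scale % records
    emit(15)
    return records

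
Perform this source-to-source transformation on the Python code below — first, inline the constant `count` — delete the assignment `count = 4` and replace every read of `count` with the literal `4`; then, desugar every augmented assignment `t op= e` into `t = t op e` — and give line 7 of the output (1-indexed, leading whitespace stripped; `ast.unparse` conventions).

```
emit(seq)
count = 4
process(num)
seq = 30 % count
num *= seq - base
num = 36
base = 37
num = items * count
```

Transformed code:
emit(seq)
process(num)
seq = 30 % 4
num = num * (seq - base)
num = 36
base = 37
num = items * 4

num = items * 4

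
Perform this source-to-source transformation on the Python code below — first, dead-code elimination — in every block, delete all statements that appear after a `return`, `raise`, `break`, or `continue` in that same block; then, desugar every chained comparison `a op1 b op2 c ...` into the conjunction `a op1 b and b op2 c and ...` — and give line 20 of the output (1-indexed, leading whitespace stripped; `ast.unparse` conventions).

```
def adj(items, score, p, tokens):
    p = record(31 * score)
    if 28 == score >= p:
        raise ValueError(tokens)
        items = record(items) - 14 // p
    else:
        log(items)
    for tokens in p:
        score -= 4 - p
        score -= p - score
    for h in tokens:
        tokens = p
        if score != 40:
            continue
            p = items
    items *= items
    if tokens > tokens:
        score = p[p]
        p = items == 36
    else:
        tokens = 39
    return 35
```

Transformed code:
def adj(items, score, p, tokens):
    p = record(31 * score)
    if 28 == score and score >= p:
        raise ValueError(tokens)
    else:
        log(items)
    for tokens in p:
        score -= 4 - p
        score -= p - score
    for h in tokens:
        tokens = p
        if score != 40:
            continue
    items *= items
    if tokens > tokens:
        score = p[p]
        p = items == 36
    else:
        tokens = 39
    return 35

return 35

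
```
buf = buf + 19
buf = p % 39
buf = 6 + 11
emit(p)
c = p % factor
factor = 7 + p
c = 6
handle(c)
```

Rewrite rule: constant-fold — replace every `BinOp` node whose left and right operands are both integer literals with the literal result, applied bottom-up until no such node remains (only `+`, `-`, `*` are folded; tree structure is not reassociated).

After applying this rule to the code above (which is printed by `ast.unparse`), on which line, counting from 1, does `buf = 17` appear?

3

Transformed code:
buf = buf + 19
buf = p % 39
buf = 17
emit(p)
c = p % factor
factor = 7 + p
c = 6
handle(c)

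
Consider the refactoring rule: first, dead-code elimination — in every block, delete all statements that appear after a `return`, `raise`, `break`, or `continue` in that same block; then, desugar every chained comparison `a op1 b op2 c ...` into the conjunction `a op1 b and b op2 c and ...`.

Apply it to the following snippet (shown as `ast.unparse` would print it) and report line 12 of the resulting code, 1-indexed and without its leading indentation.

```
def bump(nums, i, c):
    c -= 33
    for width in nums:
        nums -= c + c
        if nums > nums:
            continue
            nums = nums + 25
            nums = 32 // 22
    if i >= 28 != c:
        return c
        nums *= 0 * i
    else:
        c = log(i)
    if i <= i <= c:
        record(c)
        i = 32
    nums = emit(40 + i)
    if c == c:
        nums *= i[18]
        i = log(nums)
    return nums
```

Transformed code:
def bump(nums, i, c):
    c -= 33
    for width in nums:
        nums -= c + c
        if nums > nums:
            continue
    if i >= 28 and 28 != c:
        return c
    else:
        c = log(i)
    if i <= i and i <= c:
        record(c)
        i = 32
    nums = emit(40 + i)
    if c == c:
        nums *= i[18]
        i = log(nums)
    return nums

record(c)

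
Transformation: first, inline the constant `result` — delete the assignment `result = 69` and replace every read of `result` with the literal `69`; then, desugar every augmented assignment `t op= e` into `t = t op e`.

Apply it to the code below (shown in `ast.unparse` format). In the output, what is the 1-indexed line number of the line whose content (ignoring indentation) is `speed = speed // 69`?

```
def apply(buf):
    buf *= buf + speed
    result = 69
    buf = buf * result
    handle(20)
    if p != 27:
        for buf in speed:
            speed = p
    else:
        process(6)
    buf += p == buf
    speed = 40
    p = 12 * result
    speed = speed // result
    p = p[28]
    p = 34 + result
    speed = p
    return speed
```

13

Transformed code:
def apply(buf):
    buf = buf * (buf + speed)
    buf = buf * 69
    handle(20)
    if p != 27:
        for buf in speed:
            speed = p
    else:
        process(6)
    buf = buf + (p == buf)
    speed = 40
    p = 12 * 69
    speed = speed // 69
    p = p[28]
    p = 34 + 69
    speed = p
    return speed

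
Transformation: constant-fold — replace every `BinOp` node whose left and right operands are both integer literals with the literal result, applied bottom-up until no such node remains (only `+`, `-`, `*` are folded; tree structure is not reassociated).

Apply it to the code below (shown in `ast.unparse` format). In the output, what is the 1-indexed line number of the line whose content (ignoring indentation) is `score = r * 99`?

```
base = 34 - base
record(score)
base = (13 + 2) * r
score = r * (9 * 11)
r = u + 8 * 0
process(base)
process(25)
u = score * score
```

Transformed code:
base = 34 - base
record(score)
base = 15 * r
score = r * 99
r = u + 0
process(base)
process(25)
u = score * score

4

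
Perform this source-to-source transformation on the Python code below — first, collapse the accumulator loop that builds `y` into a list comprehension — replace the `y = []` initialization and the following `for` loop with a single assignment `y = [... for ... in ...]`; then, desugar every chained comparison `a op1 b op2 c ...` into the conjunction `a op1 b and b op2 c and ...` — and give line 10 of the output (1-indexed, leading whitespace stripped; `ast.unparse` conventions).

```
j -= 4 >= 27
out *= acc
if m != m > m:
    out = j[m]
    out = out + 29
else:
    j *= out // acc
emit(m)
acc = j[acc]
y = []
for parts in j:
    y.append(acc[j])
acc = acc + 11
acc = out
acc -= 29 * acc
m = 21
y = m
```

Transformed code:
j -= 4 >= 27
out *= acc
if m != m and m > m:
    out = j[m]
    out = out + 29
else:
    j *= out // acc
emit(m)
acc = j[acc]
y = [acc[j] for parts in j]
acc = acc + 11
acc = out
acc -= 29 * acc
m = 21
y = m

y = [acc[j] for parts in j]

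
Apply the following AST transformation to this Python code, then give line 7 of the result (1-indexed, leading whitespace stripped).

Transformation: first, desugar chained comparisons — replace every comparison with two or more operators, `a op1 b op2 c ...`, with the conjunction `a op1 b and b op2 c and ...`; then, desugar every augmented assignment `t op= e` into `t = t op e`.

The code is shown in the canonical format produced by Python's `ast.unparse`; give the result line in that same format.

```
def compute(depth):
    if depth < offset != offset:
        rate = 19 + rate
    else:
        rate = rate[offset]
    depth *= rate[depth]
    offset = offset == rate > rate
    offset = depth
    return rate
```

Transformed code:
def compute(depth):
    if depth < offset and offset != offset:
        rate = 19 + rate
    else:
        rate = rate[offset]
    depth = depth * rate[depth]
    offset = offset == rate and rate > rate
    offset = depth
    return rate

offset = offset == rate and rate > rate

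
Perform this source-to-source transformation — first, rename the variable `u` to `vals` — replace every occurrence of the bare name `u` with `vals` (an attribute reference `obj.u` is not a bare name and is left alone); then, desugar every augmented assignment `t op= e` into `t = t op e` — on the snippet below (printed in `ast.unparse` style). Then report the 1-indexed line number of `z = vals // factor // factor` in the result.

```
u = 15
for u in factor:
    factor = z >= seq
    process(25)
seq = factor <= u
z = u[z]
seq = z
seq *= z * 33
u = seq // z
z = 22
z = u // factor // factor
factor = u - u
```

Transformed code:
vals = 15
for vals in factor:
    factor = z >= seq
    process(25)
seq = factor <= vals
z = vals[z]
seq = z
seq = seq * (z * 33)
vals = seq // z
z = 22
z = vals // factor // factor
factor = vals - vals

11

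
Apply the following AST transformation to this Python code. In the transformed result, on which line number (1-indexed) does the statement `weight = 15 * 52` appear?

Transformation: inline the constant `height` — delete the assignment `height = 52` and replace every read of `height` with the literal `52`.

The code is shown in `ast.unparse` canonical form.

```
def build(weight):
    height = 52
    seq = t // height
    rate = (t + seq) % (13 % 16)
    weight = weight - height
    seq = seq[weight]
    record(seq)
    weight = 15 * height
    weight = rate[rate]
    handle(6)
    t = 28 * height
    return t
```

7

Transformed code:
def build(weight):
    seq = t // 52
    rate = (t + seq) % (13 % 16)
    weight = weight - 52
    seq = seq[weight]
    record(seq)
    weight = 15 * 52
    weight = rate[rate]
    handle(6)
    t = 28 * 52
    return t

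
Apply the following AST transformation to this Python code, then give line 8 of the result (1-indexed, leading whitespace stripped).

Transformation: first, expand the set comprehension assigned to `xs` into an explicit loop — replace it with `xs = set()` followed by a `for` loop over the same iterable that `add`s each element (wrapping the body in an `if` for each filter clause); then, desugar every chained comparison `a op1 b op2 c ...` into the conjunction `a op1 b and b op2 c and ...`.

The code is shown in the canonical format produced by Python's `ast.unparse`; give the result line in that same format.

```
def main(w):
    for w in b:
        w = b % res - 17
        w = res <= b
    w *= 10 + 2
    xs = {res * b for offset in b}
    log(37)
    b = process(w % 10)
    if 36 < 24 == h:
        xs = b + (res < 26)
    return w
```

xs.add(res * b)

Transformed code:
def main(w):
    for w in b:
        w = b % res - 17
        w = res <= b
    w *= 10 + 2
    xs = set()
    for offset in b:
        xs.add(res * b)
    log(37)
    b = process(w % 10)
    if 36 < 24 and 24 == h:
        xs = b + (res < 26)
    return w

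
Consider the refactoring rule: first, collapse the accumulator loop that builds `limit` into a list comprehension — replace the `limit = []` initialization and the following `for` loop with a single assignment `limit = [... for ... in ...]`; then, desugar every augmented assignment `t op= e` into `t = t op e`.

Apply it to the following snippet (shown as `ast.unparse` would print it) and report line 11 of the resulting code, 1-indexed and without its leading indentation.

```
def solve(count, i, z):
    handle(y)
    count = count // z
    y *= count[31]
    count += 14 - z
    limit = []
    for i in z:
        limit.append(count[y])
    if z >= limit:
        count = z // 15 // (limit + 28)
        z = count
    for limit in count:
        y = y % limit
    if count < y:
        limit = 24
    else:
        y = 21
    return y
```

Transformed code:
def solve(count, i, z):
    handle(y)
    count = count // z
    y = y * count[31]
    count = count + (14 - z)
    limit = [count[y] for i in z]
    if z >= limit:
        count = z // 15 // (limit + 28)
        z = count
    for limit in count:
        y = y % limit
    if count < y:
        limit = 24
    else:
        y = 21
    return y

y = y % limit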